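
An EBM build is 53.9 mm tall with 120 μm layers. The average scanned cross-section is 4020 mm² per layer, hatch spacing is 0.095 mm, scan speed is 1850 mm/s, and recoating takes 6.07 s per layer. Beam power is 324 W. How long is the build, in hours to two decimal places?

3.62 hours

Layers = ⌈53.9/0.12⌉ = 450.
Per-layer scan distance = 4020 / 0.095, so 42315.8 mm.
Scan time per layer: 42315.8 / 1850 → 22.8734 s.
Layer cycle = 22.8734 + 6.07 = 28.9434 s.
Build time = 450 × 28.9434 = 13024.53 s = 3.62 hours.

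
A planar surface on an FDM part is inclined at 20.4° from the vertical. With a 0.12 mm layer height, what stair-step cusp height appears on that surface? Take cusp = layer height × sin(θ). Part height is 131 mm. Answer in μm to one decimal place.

41.8 μm

h_c = t·sin θ = 0.12 × 0.3486 = 0.041832 mm (41.8 μm).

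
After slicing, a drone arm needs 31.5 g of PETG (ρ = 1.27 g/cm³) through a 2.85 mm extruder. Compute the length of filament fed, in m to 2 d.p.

3.89 m

Volume = 31.5 g / 1.27 g·cm⁻³ = 24.8031 cm³ = 24803.1 mm³.
A = π r² = π × 1.425² = 6.3794 mm².
L = V/A = 24803.1/6.3794 = 3888 mm → 3.89 m.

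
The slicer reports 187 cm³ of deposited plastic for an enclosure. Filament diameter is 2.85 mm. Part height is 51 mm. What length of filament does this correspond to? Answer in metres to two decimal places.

29.31 m

A = π r² = π × 1.425² = 6.3794 mm².
L = 187000 mm³ / 6.3794 mm² = 29313.1 mm, i.e. 29.31 m.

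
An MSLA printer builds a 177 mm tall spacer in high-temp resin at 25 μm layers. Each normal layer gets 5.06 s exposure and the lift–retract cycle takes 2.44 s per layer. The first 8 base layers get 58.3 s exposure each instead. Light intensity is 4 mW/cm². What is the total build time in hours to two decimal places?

14.87 hours

Number of layers: 177 / 0.025 → 7080 (rounded up).
Burn-in layers = 8 × (58.3 + 2.44) = 485.92 s.
Normal layers = 7072 × (5.06 + 2.44), so 53040 s.
Sum: 485.92 + 53040 = 53525.92 s → 14.87 hours.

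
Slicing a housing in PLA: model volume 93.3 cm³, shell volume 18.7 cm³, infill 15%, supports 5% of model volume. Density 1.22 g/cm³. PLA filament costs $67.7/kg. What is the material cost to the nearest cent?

$2.85

Interior volume = 93.3 − 18.7 = 74.6 cm³.
Infill deposited = 0.15 × 74.6, so 11.19 cm³.
Support = 0.05 × 93.3, so 4.665 cm³.
Total extruded: 18.7 + 11.19 + 4.665 → 34.555 cm³.
Mass = 34.555 × 1.22, so 42.1571 g.
At $67.7/kg: 42.1571/1000 × 67.7 = $2.85.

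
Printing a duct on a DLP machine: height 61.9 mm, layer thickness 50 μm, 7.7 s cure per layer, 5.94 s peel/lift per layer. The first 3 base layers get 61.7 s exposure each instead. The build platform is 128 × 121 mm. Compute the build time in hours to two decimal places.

Layers = ⌈61.9/0.05⌉ = 1238.
Burn-in layers = 3 × (61.7 + 5.94), so 202.92 s.
Normal layers: 1235 × (7.7 + 5.94) → 16845.4 s.
Total = 202.92 + 16845.4 = 17048.32 s = 4.74 hours.

4.74 hours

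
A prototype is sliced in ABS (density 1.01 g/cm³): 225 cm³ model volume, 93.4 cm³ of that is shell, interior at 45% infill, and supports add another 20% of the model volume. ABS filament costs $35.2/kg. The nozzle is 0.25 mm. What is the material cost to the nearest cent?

$7.03

Interior volume: 225 − 93.4 → 131.6 cm³.
Infill volume: 0.45 × 131.6 → 59.22 cm³.
Support = 0.20 × 225, so 45 cm³.
Total printed volume = 93.4 + 59.22 + 45, so 197.62 cm³.
Mass = 197.62 × 1.01, so 199.5962 g.
Cost = 199.5962 g / 1000 × $35.2/kg = $7.03.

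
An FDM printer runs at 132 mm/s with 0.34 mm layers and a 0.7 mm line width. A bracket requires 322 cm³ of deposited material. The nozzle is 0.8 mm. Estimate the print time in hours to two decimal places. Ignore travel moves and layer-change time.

2.85 hours

Bead cross-section: 0.34 × 0.7 → 0.238 mm².
Toolpath length = 322 cm³ / 0.238 mm² = 322000 / 0.238 = 1352941.2 mm.
Print-move time = 1352941.2 / 132 = 10249.6 s.
Converting: 10249.6 s = 2.85 hours.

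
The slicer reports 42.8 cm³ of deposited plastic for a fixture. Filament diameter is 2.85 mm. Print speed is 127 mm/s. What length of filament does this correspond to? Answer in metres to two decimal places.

6.71 m

Filament cross-section = π × (2.85/2)² = 6.3794 mm².
Length = 42.8 cm³ / 6.3794 mm² = 42800 / 6.3794 = 6709.09 mm = 6.71 m.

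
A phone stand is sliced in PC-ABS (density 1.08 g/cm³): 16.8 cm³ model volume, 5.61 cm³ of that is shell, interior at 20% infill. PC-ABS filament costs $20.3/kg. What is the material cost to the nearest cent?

$0.17

Interior volume = 16.8 − 5.61, so 11.19 cm³.
Deposited infill: 0.20 × 11.19 → 2.238 cm³.
Total extruded: 5.61 + 2.238 → 7.848 cm³.
Mass = 7.848 × 1.08 = 8.47584 g.
Cost = 8.47584 g / 1000 × $20.3/kg = $0.17.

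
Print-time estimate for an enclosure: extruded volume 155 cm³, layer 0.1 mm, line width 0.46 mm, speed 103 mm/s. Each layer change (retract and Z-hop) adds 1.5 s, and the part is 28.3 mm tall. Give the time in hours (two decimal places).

9.21 hours

Line area: 0.1 × 0.46 → 0.046 mm².
Toolpath length = 155 cm³ / 0.046 mm² = 155000 / 0.046 = 3369565.2 mm.
Time extruding: 3369565.2 / 103 → 32714.2 s.
Layers = ⌈28.3/0.1⌉ = 283.
Layer-change overhead: 283 × 1.5 → 424.5 s.
Total = 32714.2 + 424.5 = 33138.7 s = 9.21 hours.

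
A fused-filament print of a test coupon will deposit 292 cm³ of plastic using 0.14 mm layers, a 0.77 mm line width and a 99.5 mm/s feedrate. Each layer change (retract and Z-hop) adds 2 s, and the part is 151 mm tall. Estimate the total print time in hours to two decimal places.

Line area = 0.14 × 0.77 = 0.1078 mm².
Toolpath length = 292 cm³ / 0.1078 mm² = 292000 / 0.1078 = 2708719.9 mm.
Print-move time = 2708719.9 / 99.5, so 27223.3 s.
Layer count = ceil(151 / 0.14) = 1079.
Layer-change overhead: 1079 × 2 → 2158 s.
Total = 27223.3 + 2158 = 29381.3 s = 8.16 hours.

8.16 hours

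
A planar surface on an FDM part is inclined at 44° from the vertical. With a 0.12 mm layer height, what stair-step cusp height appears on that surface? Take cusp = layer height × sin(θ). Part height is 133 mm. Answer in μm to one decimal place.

Cusp = layer height × sin(44°) = 0.12 × 0.6947 = 0.083364 mm = 83.4 μm.

83.4 μm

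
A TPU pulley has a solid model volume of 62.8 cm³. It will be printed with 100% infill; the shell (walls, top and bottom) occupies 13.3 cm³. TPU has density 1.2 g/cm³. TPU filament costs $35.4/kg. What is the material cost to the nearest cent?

$2.67

Interior volume = 62.8 − 13.3, so 49.5 cm³.
Deposited infill = 1.00 × 49.5, so 49.5 cm³.
Deposited volume: 13.3 + 49.5 → 62.8 cm³.
Mass = 62.8 × 1.2, so 75.36 g.
At $35.4/kg: 75.36/1000 × 35.4 = $2.67.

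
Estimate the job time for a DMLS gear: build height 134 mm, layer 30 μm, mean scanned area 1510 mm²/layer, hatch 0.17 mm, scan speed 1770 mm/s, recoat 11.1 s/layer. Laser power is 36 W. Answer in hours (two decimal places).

Layer count = ceil(134 / 0.03) = 4467.
Hatch length per layer = 1510 / 0.17, so 8882.4 mm.
Scan time per layer = 8882.4 / 1770 = 5.0183 s.
Time per layer: 5.0183 + 11.1 → 16.1183 s.
Build time = 4467 × 16.1183 = 72000.4461 s = 20.00 hours.

20.00 hours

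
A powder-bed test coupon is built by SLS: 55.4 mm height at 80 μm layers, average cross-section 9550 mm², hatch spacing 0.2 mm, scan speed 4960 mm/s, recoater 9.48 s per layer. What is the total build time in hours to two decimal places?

Number of layers: 55.4 / 0.08 → 693 (rounded up).
Scan path per layer = 9550 / 0.2 = 47750 mm.
Scan time per layer = 47750 / 4960, so 9.627 s.
Time per layer = 9.627 + 9.48, so 19.107 s.
693 layers × 19.107 s/layer = 13241.151 s, i.e. 3.68 hours.

3.68 hours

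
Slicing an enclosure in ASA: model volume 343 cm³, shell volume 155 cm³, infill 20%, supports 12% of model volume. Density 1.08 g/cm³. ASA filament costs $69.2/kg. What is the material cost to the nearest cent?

$17.47

Interior volume = 343 − 155 = 188 cm³.
Infill deposited: 0.20 × 188 → 37.6 cm³.
Support = 0.12 × 343, so 41.16 cm³.
Deposited volume = 155 + 37.6 + 41.16, so 233.76 cm³.
Mass: 233.76 × 1.08 → 252.4608 g.
Cost = 252.4608 g / 1000 × $69.2/kg = $17.47.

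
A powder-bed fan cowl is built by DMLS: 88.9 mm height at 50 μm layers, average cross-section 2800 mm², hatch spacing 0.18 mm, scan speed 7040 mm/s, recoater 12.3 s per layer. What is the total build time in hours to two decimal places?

Number of layers: 88.9 / 0.05 → 1778 (rounded up).
Per-layer scan distance = 2800 / 0.18, so 15555.6 mm.
Scan time per layer: 15555.6 / 7040 → 2.2096 s.
Per-layer time = 2.2096 + 12.3 = 14.5096 s.
1778 layers × 14.5096 s/layer = 25798.0688 s, i.e. 7.17 hours.

7.17 hours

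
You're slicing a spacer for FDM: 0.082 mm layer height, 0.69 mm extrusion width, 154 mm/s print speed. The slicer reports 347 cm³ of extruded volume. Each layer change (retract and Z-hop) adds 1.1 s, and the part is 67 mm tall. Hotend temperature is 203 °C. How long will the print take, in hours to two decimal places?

Bead cross-section: 0.082 × 0.69 → 0.05658 mm².
Total extruded path = 347000/0.05658 = 6132909.2 mm.
Print-move time = 6132909.2 / 154, so 39824.1 s.
Layers = ⌈67/0.082⌉ = 818.
Layer-change overhead = 818 × 1.1 = 899.8 s.
Total = 39824.1 + 899.8 = 40723.9 s = 11.31 hours.

11.31 hours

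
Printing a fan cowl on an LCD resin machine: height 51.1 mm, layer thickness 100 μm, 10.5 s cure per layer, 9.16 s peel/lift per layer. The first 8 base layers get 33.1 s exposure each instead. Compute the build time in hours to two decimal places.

2.84 hours

Number of layers: 51.1 / 0.1 → 511 (rounded up).
Bottom layers = 8 × (33.1 + 9.16) = 338.08 s.
Normal layers = 503 × (10.5 + 9.16), so 9888.98 s.
Total = 338.08 + 9888.98 = 10227.06 s = 2.84 hours.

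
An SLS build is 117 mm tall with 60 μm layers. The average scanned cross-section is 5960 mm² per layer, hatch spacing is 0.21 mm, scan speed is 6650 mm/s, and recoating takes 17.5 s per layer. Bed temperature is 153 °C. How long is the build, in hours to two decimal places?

Layers = ⌈117/0.06⌉ = 1950.
Scan path per layer = 5960 / 0.21 = 28381 mm.
Per-layer scan time: 28381 / 6650 → 4.2678 s.
Per-layer time: 4.2678 + 17.5 → 21.7678 s.
1950 layers × 21.7678 s/layer = 42447.21 s, i.e. 11.79 hours.

11.79 hours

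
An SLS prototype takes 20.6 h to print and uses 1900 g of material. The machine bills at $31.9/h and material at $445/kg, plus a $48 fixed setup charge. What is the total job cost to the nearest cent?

$1550.64

Machine-time cost: 31.9 × 20.6 → $657.14.
Feedstock cost: 445 × 1900/1000 → $845.50.
Adding setup: 657.14 + 845.50 + 48 → $1550.64.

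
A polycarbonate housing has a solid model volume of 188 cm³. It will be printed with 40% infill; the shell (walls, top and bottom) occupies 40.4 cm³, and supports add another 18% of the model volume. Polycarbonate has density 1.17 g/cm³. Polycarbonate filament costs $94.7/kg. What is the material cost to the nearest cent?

Interior volume = 188 − 40.4 = 147.6 cm³.
Infill volume = 0.40 × 147.6 = 59.04 cm³.
Support = 0.18 × 188, so 33.84 cm³.
Deposited volume = 40.4 + 59.04 + 33.84 = 133.28 cm³.
Mass = 133.28 × 1.17 = 155.9376 g.
At $94.7/kg: 155.9376/1000 × 94.7 = $14.77.

$14.77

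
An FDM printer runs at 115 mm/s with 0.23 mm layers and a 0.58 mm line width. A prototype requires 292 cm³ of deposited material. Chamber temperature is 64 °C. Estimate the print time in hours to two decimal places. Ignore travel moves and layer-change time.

Line area = 0.23 × 0.58, so 0.1334 mm².
Path length: 292000 mm³ / 0.1334 mm² → 2188905.5 mm.
Extrusion time: 2188905.5 / 115 → 19034 s.
That's 19034 s → 5.29 hours.

5.29 hours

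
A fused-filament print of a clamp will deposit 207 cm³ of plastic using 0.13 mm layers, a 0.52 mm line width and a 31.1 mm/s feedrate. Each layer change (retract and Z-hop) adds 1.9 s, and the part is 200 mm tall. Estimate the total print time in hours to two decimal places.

28.16 hours

Extrusion cross-section: 0.13 × 0.52 → 0.0676 mm².
Toolpath length = 207 cm³ / 0.0676 mm² = 207000 / 0.0676 = 3062130.2 mm.
Time extruding = 3062130.2 / 31.1 = 98460.8 s.
Layers = ⌈200/0.13⌉ = 1539.
Z-hop total = 1539 × 1.9, so 2924.1 s.
Altogether 98460.8 + 2924.1 = 101384.9 s, i.e. 28.16 hours.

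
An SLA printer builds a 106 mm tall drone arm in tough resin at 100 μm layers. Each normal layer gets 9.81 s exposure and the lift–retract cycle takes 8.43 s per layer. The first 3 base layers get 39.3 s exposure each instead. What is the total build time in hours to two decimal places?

Number of layers: 106 / 0.1 → 1060 (rounded up).
Burn-in layers = 3 × (39.3 + 8.43) = 143.19 s.
Regular layers = 1057 × (9.81 + 8.43), so 19279.68 s.
Total = 143.19 + 19279.68 = 19422.87 s = 5.40 hours.

5.40 hours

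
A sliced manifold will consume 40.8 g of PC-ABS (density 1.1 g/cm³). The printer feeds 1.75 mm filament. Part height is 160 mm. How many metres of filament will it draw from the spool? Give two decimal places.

15.42 m

Volume = 40.8 g / 1.1 g·cm⁻³ = 37.0909 cm³ = 37090.9 mm³.
A = π r² = π × 0.875² = 2.4053 mm².
L = V/A = 37090.9/2.4053 = 15420.49 mm → 15.42 m.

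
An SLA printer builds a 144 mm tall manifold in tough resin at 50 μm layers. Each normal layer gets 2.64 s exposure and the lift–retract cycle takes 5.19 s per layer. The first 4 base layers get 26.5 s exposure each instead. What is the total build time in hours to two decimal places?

6.29 hours

Layers = ⌈144/0.05⌉ = 2880.
Base layers: 4 × (26.5 + 5.19) → 126.76 s.
Normal layers: 2876 × (2.64 + 5.19) → 22519.08 s.
Total = 126.76 + 22519.08 = 22645.84 s = 6.29 hours.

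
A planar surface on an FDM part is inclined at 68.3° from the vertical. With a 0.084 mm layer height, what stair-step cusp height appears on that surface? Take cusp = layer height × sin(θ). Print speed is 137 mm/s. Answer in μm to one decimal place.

h_c = t·sin θ = 0.084 × 0.9291 = 0.078044 mm (78.0 μm).

78.0 μm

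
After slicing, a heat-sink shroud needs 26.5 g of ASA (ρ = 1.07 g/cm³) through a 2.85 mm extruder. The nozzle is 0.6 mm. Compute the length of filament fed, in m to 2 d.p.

Extruded volume: 26.5/1.07 = 24.7664 cm³ (24766.4 mm³).
Filament cross-section = π × (2.85/2)² = 6.3794 mm².
L = V/A = 24766.4/6.3794 = 3882.25 mm → 3.88 m.

3.88 m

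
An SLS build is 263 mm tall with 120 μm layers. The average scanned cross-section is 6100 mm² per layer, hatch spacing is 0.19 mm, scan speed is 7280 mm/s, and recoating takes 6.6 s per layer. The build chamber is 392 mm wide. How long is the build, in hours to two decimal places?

Number of layers: 263 / 0.12 → 2192 (rounded up).
Per-layer scan distance = 6100 / 0.19, so 32105.3 mm.
Per-layer scan time: 32105.3 / 7280 → 4.4101 s.
Time per layer = 4.4101 + 6.6, so 11.0101 s.
Build time = 2192 × 11.0101 = 24134.1392 s = 6.70 hours.

6.70 hours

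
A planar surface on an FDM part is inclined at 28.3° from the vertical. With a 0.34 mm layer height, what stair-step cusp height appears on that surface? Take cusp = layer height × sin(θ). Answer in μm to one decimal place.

h_c = t·sin θ = 0.34 × 0.4741 = 0.161194 mm (161.2 μm).

161.2 μm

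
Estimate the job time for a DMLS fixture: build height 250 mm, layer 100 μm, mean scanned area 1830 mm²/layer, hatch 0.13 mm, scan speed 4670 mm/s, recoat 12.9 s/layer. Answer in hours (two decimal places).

11.05 hours

Layers = ⌈250/0.1⌉ = 2500.
Scan path per layer = 1830 / 0.13 = 14076.9 mm.
Per-layer scan time: 14076.9 / 4670 → 3.0143 s.
Layer cycle: 3.0143 + 12.9 → 15.9143 s.
2500 layers × 15.9143 s/layer = 39785.75 s, i.e. 11.05 hours.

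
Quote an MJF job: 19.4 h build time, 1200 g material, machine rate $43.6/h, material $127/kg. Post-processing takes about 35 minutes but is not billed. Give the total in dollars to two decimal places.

Machine-time cost = 43.6 × 19.4, so $845.84.
Feedstock cost: 127 × 1200/1000 → $152.40.
Job cost: 845.84 + 152.40 = $998.24.

$998.24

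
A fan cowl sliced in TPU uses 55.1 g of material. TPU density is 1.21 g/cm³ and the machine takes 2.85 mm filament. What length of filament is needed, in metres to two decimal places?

7.14 m

Volume = 55.1 g / 1.21 g·cm⁻³ = 45.5372 cm³ = 45537.2 mm³.
Filament cross-section = π × (2.85/2)² = 6.3794 mm².
L = V/A = 45537.2/6.3794 = 7138.16 mm → 7.14 m.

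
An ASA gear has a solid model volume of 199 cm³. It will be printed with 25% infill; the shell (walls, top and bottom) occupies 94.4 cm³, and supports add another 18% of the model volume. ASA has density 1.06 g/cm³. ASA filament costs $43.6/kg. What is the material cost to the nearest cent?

Infill region = 199 − 94.4, so 104.6 cm³.
Infill deposited: 0.25 × 104.6 → 26.15 cm³.
Support: 0.18 × 199 → 35.82 cm³.
Total printed volume = 94.4 + 26.15 + 35.82, so 156.37 cm³.
Mass = 156.37 × 1.06, so 165.7522 g.
At $43.6/kg: 165.7522/1000 × 43.6 = $7.23.

$7.23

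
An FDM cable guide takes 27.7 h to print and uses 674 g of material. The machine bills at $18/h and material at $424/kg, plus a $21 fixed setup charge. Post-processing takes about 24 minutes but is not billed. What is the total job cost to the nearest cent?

$805.38

Time charge = 18 × 27.7 = $498.60.
Feedstock cost: 424 × 674/1000 → $285.776.
Total = 498.60 + 285.776 + 21 = 805.376 ≈ $805.38.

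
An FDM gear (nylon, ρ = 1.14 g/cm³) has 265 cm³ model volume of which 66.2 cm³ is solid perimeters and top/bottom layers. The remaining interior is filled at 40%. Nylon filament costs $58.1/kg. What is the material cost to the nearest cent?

$9.65

Infill region = 265 − 66.2 = 198.8 cm³.
Deposited infill = 0.40 × 198.8, so 79.52 cm³.
Total extruded = 66.2 + 79.52, so 145.72 cm³.
Mass = 145.72 × 1.14 = 166.1208 g.
At $58.1/kg: 166.1208/1000 × 58.1 = $9.65.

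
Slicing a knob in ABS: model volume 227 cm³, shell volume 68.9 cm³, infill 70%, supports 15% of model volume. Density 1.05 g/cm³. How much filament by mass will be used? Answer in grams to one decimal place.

224.3 g

Infill region = 227 − 68.9, so 158.1 cm³.
Infill volume: 0.70 × 158.1 → 110.67 cm³.
Support = 0.15 × 227, so 34.05 cm³.
Total printed volume: 68.9 + 110.67 + 34.05 → 213.62 cm³.
Mass = 213.62 × 1.05, so 224.301 g.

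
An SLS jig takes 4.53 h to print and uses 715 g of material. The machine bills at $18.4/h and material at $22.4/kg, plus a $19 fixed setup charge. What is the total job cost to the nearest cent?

Time charge: 18.4 × 4.53 → $83.352.
Material cost = 22.4 × 715/1000 = $16.016.
Total = 83.352 + 16.016 + 19 = 118.368 ≈ $118.37.

$118.37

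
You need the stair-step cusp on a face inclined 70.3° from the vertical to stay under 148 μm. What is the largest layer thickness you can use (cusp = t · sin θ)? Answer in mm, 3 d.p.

0.157 mm

Layer height = cusp / sin(70.3°) = 0.148 / 0.9415 = 0.157 mm.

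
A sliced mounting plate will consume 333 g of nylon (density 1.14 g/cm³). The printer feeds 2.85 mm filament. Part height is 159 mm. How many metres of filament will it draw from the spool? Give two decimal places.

45.79 m

Extruded volume: 333/1.14 = 292.1053 cm³ (292105.3 mm³).
Cross-section of 2.85 mm filament: π·(2.85/2)² = 6.3794 mm².
L = V/A = 292105.3/6.3794 = 45788.84 mm → 45.79 m.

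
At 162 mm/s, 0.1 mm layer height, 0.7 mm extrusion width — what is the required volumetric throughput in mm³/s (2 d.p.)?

11.34

A = 0.1 × 0.7 = 0.07 mm².
Q = v·A = 162 × 0.07 = 11.34 mm³/s.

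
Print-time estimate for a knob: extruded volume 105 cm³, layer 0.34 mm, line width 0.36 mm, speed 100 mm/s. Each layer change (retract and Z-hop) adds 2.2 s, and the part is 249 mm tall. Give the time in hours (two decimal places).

2.83 hours

Bead cross-section: 0.34 × 0.36 → 0.1224 mm².
Total extruded path = 105000/0.1224 = 857843.1 mm.
Extrusion time = 857843.1 / 100, so 8578.4 s.
Layer count = ceil(249 / 0.34) = 733.
Non-print overhead = 733 × 2.2, so 1612.6 s.
Total = 8578.4 + 1612.6 = 10191 s = 2.83 hours.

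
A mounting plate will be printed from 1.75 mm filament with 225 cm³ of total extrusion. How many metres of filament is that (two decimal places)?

93.54 m

Cross-section of 1.75 mm filament: π·(1.75/2)² = 2.4053 mm².
Length = 225 cm³ / 2.4053 mm² = 225000 / 2.4053 = 93543.42 mm = 93.54 m.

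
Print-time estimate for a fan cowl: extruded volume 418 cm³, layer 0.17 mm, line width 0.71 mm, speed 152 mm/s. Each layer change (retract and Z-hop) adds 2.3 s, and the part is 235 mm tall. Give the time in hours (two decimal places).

7.21 hours

Bead cross-section = 0.17 × 0.71 = 0.1207 mm².
Total extruded path = 418000/0.1207 = 3463131.7 mm.
Extrusion time = 3463131.7 / 152 = 22783.8 s.
Layers = ⌈235/0.17⌉ = 1383.
Z-hop total = 1383 × 2.3 = 3180.9 s.
Total = 22783.8 + 3180.9 = 25964.7 s = 7.21 hours.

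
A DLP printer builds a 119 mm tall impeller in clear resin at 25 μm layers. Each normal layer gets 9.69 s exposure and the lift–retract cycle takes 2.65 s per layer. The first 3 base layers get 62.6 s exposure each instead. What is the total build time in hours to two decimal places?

16.36 hours

Layers = ⌈119/0.025⌉ = 4760.
Burn-in layers = 3 × (62.6 + 2.65), so 195.75 s.
Remaining layers: 4757 × (9.69 + 2.65) → 58701.38 s.
Sum: 195.75 + 58701.38 = 58897.13 s → 16.36 hours.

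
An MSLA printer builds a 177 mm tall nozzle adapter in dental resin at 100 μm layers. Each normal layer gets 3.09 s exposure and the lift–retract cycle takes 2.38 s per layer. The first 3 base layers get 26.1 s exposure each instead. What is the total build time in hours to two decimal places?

Layers = ⌈177/0.1⌉ = 1770.
Burn-in layers = 3 × (26.1 + 2.38), so 85.44 s.
Remaining layers = 1767 × (3.09 + 2.38), so 9665.49 s.
Sum: 85.44 + 9665.49 = 9750.93 s → 2.71 hours.

2.71 hours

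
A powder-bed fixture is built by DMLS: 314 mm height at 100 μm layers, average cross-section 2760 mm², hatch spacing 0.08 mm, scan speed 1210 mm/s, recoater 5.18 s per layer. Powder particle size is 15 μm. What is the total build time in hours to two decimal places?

29.39 hours

Layer count = ceil(314 / 0.1) = 3140.
Hatch length per layer: 2760 / 0.08 → 34500 mm.
Scan time per layer: 34500 / 1210 → 28.5124 s.
Per-layer time = 28.5124 + 5.18 = 33.6924 s.
3140 layers × 33.6924 s/layer = 105794.136 s, i.e. 29.39 hours.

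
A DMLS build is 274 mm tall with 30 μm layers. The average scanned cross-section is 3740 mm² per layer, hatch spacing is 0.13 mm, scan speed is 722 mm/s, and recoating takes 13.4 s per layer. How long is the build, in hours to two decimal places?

135.10 hours

Number of layers: 274 / 0.03 → 9134 (rounded up).
Per-layer scan distance = 3740 / 0.13, so 28769.2 mm.
Scan time per layer = 28769.2 / 722 = 39.8465 s.
Per-layer time = 39.8465 + 13.4, so 53.2465 s.
Build time = 9134 × 53.2465 = 486353.531 s = 135.10 hours.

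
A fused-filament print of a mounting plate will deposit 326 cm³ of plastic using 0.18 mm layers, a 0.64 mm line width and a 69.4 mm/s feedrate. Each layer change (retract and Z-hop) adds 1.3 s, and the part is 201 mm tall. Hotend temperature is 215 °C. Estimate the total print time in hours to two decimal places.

11.73 hours

Line area = 0.18 × 0.64, so 0.1152 mm².
Total extruded path = 326000/0.1152 = 2829861.1 mm.
Extrusion time = 2829861.1 / 69.4 = 40776.1 s.
Number of layers: 201 / 0.18 → 1117 (rounded up).
Z-hop total = 1117 × 1.3 = 1452.1 s.
Altogether 40776.1 + 1452.1 = 42228.2 s, i.e. 11.73 hours.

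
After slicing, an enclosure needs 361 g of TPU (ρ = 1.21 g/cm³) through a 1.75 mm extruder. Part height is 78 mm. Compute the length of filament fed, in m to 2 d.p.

124.04 m

Volume = 361 g / 1.21 g·cm⁻³ = 298.3471 cm³ = 298347.1 mm³.
Cross-section of 1.75 mm filament: π·(1.75/2)² = 2.4053 mm².
Length = 298347.1 / 2.4053 = 124037.38 mm = 124.04 m.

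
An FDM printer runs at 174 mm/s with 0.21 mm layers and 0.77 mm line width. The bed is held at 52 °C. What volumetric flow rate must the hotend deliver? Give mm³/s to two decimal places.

Extrusion cross-section = 0.21 × 0.77, so 0.1617 mm².
Q = v·A = 174 × 0.1617 = 28.14 mm³/s.

28.14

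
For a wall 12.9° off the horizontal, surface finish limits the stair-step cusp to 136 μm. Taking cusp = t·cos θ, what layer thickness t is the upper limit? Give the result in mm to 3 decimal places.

0.140 mm

t = h_c / cos θ = 0.136 / 0.9748 = 0.140 mm.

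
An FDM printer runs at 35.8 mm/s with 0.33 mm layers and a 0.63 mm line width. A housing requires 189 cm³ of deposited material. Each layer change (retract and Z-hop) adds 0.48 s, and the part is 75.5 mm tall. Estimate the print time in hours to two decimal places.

Bead cross-section: 0.33 × 0.63 → 0.2079 mm².
Total extruded path = 189000/0.2079 = 909090.9 mm.
Print-move time = 909090.9 / 35.8, so 25393.6 s.
Layers = ⌈75.5/0.33⌉ = 229.
Non-print overhead = 229 × 0.48 = 109.92 s.
Altogether 25393.6 + 109.92 = 25503.52 s, i.e. 7.08 hours.

7.08 hours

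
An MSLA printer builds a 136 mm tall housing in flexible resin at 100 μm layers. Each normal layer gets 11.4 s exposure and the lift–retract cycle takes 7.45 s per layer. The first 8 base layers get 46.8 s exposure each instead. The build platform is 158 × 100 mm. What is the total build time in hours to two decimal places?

7.20 hours

Layer count = ceil(136 / 0.1) = 1360.
Base layers = 8 × (46.8 + 7.45), so 434 s.
Normal layers: 1352 × (11.4 + 7.45) → 25485.2 s.
Sum: 434 + 25485.2 = 25919.2 s → 7.20 hours.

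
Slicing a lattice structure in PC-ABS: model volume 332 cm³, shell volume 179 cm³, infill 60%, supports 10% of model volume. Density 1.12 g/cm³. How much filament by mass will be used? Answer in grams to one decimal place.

Volume inside the shell: 332 − 179 → 153 cm³.
Infill deposited = 0.60 × 153, so 91.8 cm³.
Support = 0.10 × 332, so 33.2 cm³.
Total extruded: 179 + 91.8 + 33.2 → 304 cm³.
Mass: 304 × 1.12 → 340.48 g.

340.5 g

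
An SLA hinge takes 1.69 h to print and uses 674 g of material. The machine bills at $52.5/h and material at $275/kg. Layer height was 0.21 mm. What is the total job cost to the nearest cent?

$274.08

Machine-time cost = 52.5 × 1.69 = $88.725.
Feedstock cost = 275 × 674/1000 = $185.35.
Job cost: 88.725 + 185.35 = 274.075 ≈ $274.08.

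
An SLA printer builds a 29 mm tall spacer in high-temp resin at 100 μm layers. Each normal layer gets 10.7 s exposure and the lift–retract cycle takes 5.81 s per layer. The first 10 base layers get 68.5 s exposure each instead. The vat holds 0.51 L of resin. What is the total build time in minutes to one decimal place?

89.4 minutes

Layers = ⌈29/0.1⌉ = 290.
Burn-in layers: 10 × (68.5 + 5.81) → 743.1 s.
Remaining layers = 280 × (10.7 + 5.81), so 4622.8 s.
Total = 743.1 + 4622.8 = 5365.9 s = 89.4 minutes.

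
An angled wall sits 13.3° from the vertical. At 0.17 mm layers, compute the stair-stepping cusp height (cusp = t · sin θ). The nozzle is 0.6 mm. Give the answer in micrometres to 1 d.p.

h_c = t·sin θ = 0.17 × 0.2300 = 0.0391 mm (39.1 μm).

39.1 μm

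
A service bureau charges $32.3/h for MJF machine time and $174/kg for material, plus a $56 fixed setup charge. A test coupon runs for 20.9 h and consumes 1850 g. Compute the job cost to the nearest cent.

Machine cost = 32.3 × 20.9, so $675.07.
Feedstock cost: 174 × 1850/1000 → $321.90.
Adding setup: 675.07 + 321.90 + 56 → $1052.97.

$1052.97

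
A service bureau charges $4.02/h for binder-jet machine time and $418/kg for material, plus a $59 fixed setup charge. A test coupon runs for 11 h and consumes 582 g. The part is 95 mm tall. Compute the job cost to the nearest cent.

Time charge = 4.02 × 11, so $44.22.
Material charge = 418 × 582/1000 = $243.276.
Total = 44.22 + 243.276 + 59 = 346.496 ≈ $346.50.

$346.50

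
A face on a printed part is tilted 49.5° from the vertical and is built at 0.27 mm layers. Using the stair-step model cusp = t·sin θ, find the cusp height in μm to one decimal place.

205.3 μm

h_c = t·sin θ = 0.27 × 0.7604 = 0.205308 mm (205.3 μm).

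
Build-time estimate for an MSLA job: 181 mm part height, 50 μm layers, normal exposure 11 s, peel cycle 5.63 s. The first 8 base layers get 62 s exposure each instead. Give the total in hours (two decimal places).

16.84 hours

Layer count = ceil(181 / 0.05) = 3620.
Base layers = 8 × (62 + 5.63), so 541.04 s.
Normal layers = 3612 × (11 + 5.63), so 60067.56 s.
Total = 541.04 + 60067.56 = 60608.6 s = 16.84 hours.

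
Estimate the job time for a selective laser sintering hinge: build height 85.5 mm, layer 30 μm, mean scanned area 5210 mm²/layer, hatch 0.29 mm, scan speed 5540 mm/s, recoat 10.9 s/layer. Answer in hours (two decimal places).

Layers = ⌈85.5/0.03⌉ = 2850.
Per-layer scan distance = 5210 / 0.29 = 17965.5 mm.
Per-layer scan time = 17965.5 / 5540, so 3.2429 s.
Time per layer = 3.2429 + 10.9, so 14.1429 s.
Build time = 2850 × 14.1429 = 40307.265 s = 11.20 hours.

11.20 hours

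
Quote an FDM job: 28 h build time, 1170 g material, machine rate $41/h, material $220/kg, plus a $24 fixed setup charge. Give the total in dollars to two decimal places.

$1429.40

Machine-time cost: 41 × 28 → $1148.00.
Material cost = 220 × 1170/1000, so $257.40.
Adding setup: 1148.00 + 257.40 + 24 → $1429.40.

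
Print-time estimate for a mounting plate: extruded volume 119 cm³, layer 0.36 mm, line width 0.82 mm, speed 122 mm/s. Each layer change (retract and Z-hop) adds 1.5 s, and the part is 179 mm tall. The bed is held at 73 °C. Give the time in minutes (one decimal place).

Extrusion cross-section = 0.36 × 0.82 = 0.2952 mm².
Path length: 119000 mm³ / 0.2952 mm² → 403116.5 mm.
Extrusion time = 403116.5 / 122, so 3304.2 s.
Layer count = ceil(179 / 0.36) = 498.
Non-print overhead: 498 × 1.5 → 747 s.
Total = 3304.2 + 747 = 4051.2 s = 67.5 minutes.

67.5 minutes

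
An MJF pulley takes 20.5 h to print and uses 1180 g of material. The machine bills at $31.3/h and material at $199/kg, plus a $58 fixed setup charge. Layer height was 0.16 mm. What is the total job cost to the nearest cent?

$934.47

Time charge = 31.3 × 20.5, so $641.65.
Feedstock cost: 199 × 1180/1000 → $234.82.
Adding setup: 641.65 + 234.82 + 58 → $934.47.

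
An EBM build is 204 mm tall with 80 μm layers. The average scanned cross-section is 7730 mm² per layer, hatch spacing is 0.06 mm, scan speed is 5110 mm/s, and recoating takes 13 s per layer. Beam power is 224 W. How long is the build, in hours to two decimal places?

27.07 hours

Layers = ⌈204/0.08⌉ = 2550.
Per-layer scan distance = 7730 / 0.06 = 128833.3 mm.
Scan time per layer = 128833.3 / 5110, so 25.212 s.
Time per layer = 25.212 + 13 = 38.212 s.
Total: 2550 × 38.212 s = 97440.6 s → 27.07 hours.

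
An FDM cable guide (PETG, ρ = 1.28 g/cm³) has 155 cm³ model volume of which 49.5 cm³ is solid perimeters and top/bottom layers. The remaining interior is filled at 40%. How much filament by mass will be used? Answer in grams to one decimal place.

117.4 g

Infill region = 155 − 49.5 = 105.5 cm³.
Infill deposited: 0.40 × 105.5 → 42.2 cm³.
Deposited volume = 49.5 + 42.2 = 91.7 cm³.
Mass = 91.7 × 1.28, so 117.376 g.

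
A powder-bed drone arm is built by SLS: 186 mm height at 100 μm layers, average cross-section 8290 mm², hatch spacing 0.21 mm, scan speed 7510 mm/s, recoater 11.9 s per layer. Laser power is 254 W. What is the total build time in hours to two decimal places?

Layer count = ceil(186 / 0.1) = 1860.
Scan path per layer = 8290 / 0.21 = 39476.2 mm.
Per-layer scan time = 39476.2 / 7510 = 5.2565 s.
Per-layer time: 5.2565 + 11.9 → 17.1565 s.
Build time = 1860 × 17.1565 = 31911.09 s = 8.86 hours.

8.86 hours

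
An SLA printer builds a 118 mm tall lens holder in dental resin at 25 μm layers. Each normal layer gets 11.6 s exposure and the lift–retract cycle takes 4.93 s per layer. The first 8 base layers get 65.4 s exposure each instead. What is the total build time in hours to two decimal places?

21.79 hours

Layers = ⌈118/0.025⌉ = 4720.
Bottom layers = 8 × (65.4 + 4.93) = 562.64 s.
Remaining layers = 4712 × (11.6 + 4.93) = 77889.36 s.
Sum: 562.64 + 77889.36 = 78452 s → 21.79 hours.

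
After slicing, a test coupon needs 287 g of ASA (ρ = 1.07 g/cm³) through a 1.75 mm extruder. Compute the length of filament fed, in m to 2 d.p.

Volume = 287 g / 1.07 g·cm⁻³ = 268.2243 cm³ = 268224.3 mm³.
Cross-section of 1.75 mm filament: π·(1.75/2)² = 2.4053 mm².
L = V/A = 268224.3/2.4053 = 111513.87 mm → 111.51 m.

111.51 m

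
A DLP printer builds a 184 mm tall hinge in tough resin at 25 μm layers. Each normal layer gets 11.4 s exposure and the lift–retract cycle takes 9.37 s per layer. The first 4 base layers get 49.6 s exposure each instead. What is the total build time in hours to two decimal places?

42.51 hours

Number of layers: 184 / 0.025 → 7360 (rounded up).
Bottom layers: 4 × (49.6 + 9.37) → 235.88 s.
Regular layers = 7356 × (11.4 + 9.37) = 152784.12 s.
Sum: 235.88 + 152784.12 = 153020 s → 42.51 hours.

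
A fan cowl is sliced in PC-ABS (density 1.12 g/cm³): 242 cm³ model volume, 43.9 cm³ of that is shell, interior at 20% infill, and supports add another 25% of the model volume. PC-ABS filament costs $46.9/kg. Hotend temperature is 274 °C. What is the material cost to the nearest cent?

Volume inside the shell: 242 − 43.9 → 198.1 cm³.
Infill volume = 0.20 × 198.1 = 39.62 cm³.
Support = 0.25 × 242 = 60.5 cm³.
Total printed volume: 43.9 + 39.62 + 60.5 → 144.02 cm³.
Mass: 144.02 × 1.12 → 161.3024 g.
At $46.9/kg: 161.3024/1000 × 46.9 = $7.57.

$7.57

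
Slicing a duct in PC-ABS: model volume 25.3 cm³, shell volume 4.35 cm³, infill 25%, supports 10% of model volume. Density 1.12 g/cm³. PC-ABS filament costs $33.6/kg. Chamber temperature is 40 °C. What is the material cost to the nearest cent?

$0.46

Interior volume = 25.3 − 4.35, so 20.95 cm³.
Infill volume = 0.25 × 20.95, so 5.2375 cm³.
Support = 0.10 × 25.3 = 2.53 cm³.
Total printed volume = 4.35 + 5.2375 + 2.53 = 12.1175 cm³.
Mass = 12.1175 × 1.12 = 13.5716 g.
At $33.6/kg: 13.5716/1000 × 33.6 = $0.46.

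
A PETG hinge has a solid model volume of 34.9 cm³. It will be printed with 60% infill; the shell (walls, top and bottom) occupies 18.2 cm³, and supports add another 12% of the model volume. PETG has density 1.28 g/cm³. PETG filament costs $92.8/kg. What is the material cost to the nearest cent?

Interior volume: 34.9 − 18.2 → 16.7 cm³.
Infill deposited = 0.60 × 16.7, so 10.02 cm³.
Support = 0.12 × 34.9 = 4.188 cm³.
Total printed volume: 18.2 + 10.02 + 4.188 → 32.408 cm³.
Mass: 32.408 × 1.28 → 41.48224 g.
At $92.8/kg: 41.48224/1000 × 92.8 = $3.85.

$3.85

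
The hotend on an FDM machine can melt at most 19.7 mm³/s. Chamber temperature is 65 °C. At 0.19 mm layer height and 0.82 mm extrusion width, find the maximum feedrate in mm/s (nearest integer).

Extrusion cross-section = 0.19 × 0.82, so 0.1558 mm².
Max speed = 19.7 / 0.1558 = 126.44 ≈ 126 mm/s.

126 mm/s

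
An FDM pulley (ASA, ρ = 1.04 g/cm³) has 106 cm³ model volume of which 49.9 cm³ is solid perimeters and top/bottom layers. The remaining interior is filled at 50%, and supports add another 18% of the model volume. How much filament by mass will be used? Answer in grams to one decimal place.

Infill region = 106 − 49.9, so 56.1 cm³.
Infill volume = 0.50 × 56.1 = 28.05 cm³.
Support = 0.18 × 106 = 19.08 cm³.
Deposited volume = 49.9 + 28.05 + 19.08, so 97.03 cm³.
Mass: 97.03 × 1.04 → 100.9112 g.

100.9 g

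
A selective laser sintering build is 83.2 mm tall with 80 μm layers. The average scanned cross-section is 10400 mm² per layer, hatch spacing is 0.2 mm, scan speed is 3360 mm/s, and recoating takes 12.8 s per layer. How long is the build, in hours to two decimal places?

8.17 hours

Layers = ⌈83.2/0.08⌉ = 1040.
Per-layer scan distance: 10400 / 0.2 → 52000 mm.
Scan time per layer: 52000 / 3360 → 15.4762 s.
Per-layer time = 15.4762 + 12.8 = 28.2762 s.
Build time = 1040 × 28.2762 = 29407.248 s = 8.17 hours.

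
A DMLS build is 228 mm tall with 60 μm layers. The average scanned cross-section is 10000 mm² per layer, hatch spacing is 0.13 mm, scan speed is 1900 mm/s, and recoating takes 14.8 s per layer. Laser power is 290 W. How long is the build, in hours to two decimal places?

58.36 hours

Layer count = ceil(228 / 0.06) = 3800.
Scan path per layer: 10000 / 0.13 → 76923.1 mm.
Laser time per layer = 76923.1 / 1900 = 40.4858 s.
Time per layer = 40.4858 + 14.8, so 55.2858 s.
3800 layers × 55.2858 s/layer = 210086.04 s, i.e. 58.36 hours.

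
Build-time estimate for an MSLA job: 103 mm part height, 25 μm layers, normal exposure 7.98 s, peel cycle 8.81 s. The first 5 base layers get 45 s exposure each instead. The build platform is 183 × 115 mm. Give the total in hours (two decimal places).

Layers = ⌈103/0.025⌉ = 4120.
Bottom layers: 5 × (45 + 8.81) → 269.05 s.
Remaining layers = 4115 × (7.98 + 8.81), so 69090.85 s.
Total = 269.05 + 69090.85 = 69359.9 s = 19.27 hours.

19.27 hours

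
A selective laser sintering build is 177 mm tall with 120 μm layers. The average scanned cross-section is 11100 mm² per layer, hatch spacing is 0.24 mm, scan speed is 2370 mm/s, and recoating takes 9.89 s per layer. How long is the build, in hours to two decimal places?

Number of layers: 177 / 0.12 → 1475 (rounded up).
Hatch length per layer = 11100 / 0.24, so 46250 mm.
Scan time per layer: 46250 / 2370 → 19.5148 s.
Time per layer: 19.5148 + 9.89 → 29.4048 s.
Total: 1475 × 29.4048 s = 43372.08 s → 12.05 hours.

12.05 hours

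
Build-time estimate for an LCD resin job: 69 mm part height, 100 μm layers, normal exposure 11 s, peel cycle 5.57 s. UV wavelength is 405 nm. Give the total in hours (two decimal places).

Number of layers: 69 / 0.1 → 690 (rounded up).
Each layer takes: 11 + 5.57 → 16.57 s.
Total = 690 × 16.57 = 11433.3 s = 3.18 hours.

3.18 hours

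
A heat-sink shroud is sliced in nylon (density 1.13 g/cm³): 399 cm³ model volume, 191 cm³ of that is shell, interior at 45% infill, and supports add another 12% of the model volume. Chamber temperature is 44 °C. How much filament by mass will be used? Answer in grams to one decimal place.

Interior volume = 399 − 191, so 208 cm³.
Deposited infill = 0.45 × 208, so 93.6 cm³.
Support = 0.12 × 399 = 47.88 cm³.
Total extruded: 191 + 93.6 + 47.88 → 332.48 cm³.
Mass: 332.48 × 1.13 → 375.7024 g.

375.7 g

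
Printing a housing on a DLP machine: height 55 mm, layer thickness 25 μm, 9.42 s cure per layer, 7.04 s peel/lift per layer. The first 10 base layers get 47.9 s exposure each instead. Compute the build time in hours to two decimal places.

Layer count = ceil(55 / 0.025) = 2200.
Burn-in layers = 10 × (47.9 + 7.04), so 549.4 s.
Remaining layers: 2190 × (9.42 + 7.04) → 36047.4 s.
Total = 549.4 + 36047.4 = 36596.8 s = 10.17 hours.

10.17 hours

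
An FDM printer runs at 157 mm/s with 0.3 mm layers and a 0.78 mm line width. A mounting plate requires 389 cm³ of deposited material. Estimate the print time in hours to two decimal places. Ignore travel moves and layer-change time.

2.94 hours

Extrusion cross-section = 0.3 × 0.78, so 0.234 mm².
Path length: 389000 mm³ / 0.234 mm² → 1662393.2 mm.
Extrusion time = 1662393.2 / 157, so 10588.5 s.
Converting: 10588.5 s = 2.94 hours.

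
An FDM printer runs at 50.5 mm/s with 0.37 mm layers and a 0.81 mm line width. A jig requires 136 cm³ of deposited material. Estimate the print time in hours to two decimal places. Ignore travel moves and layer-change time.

Line area = 0.37 × 0.81 = 0.2997 mm².
Path length: 136000 mm³ / 0.2997 mm² → 453787.1 mm.
Time extruding = 453787.1 / 50.5 = 8985.9 s.
In the requested units: 8985.9 s = 2.50 hours.

2.50 hours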